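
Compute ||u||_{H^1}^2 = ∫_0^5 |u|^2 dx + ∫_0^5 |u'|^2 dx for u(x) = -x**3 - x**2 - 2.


||u||_{H^1}^2 = 534920/21

The H^1 norm (squared) on an interval (0, L) is
  ||u||_{H^1}^2 = ∫_0^L u(x)^2 dx + ∫_0^L u'(x)^2 dx.
Compute u'(x) = -3*x**2 - 2*x.
Then u(x)^2 = x**6 + 2*x**5 + x**4 + 4*x**3 + 4*x**2 + 4 and u'(x)^2 = 9*x**4 + 12*x**3 + 4*x**2.
Integrate each monomial from 0 to 5 using ∫_0^5 c·x^n dx = c·5^(n+1)/(n+1):
  ∫_0^5 u(x)^2 dx = ∫_0^5 (x^6 + 2*x^5 + x^4 + 4*x^3 + 4*x^2 + 4) dx. Term by term:
    ∫_0^5 x^6 dx = 78125/7;  ∫_0^5 2*x^5 dx = 15625/3;  ∫_0^5 x^4 dx = 625;
    ∫_0^5 4*x^3 dx = 625;  ∫_0^5 4*x^2 dx = 500/3;  ∫_0^5 4 dx = 20.
  Sum: 78125/7 + 15625/3 + 625 + 625 + 500/3 + 20 = 124640/7.
  ∫_0^5 u'(x)^2 dx = ∫_0^5 (9*x^4 + 12*x^3 + 4*x^2) dx. Term by term:
    ∫_0^5 9*x^4 dx = 5625;  ∫_0^5 12*x^3 dx = 1875;  ∫_0^5 4*x^2 dx = 500/3.
  Sum: 5625 + 1875 + 500/3 = 23000/3.
Adding: ||u||_{H^1}^2 = 124640/7 + 23000/3 = 534920/21.


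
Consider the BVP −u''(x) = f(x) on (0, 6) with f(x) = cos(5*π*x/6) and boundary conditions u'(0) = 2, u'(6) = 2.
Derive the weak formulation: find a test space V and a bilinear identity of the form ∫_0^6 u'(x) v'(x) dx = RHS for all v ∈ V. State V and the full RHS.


V = H^1(0, 6) (v unrestricted at boundary; u is determined up to an additive constant); weak form: ∫_0^6 u'v' dx = ∫_0^6 (cos(5*π*x/6)) v dx + 2·v(6) − 2·v(0) for all v ∈ V.

Multiply both sides by a test function v and integrate from 0 to 6:
  ∫_0^6 −u''(x) v(x) dx = ∫_0^6 f(x) v(x) dx.
Integrate the LHS by parts once:
  ∫_0^6 −u'' v dx = −[u'(x) v(x)]_0^6 + ∫_0^6 u'(x) v'(x) dx.
Thus ∫_0^6 u'(x) v'(x) dx = ∫_0^6 f(x) v(x) dx + [u'(x) v(x)]_0^6.
Choose V so that boundary terms are either known or forced to vanish.
u has inhomogeneous Neumann u'(0) = 2, u'(6) = 2. [u' v]_0^6 = (2)·v(6) − (2)·v(0) = 2·v(6) − 2·v(0). Take V = H^1(0, 6); boundary term becomes part of RHS.
Weak formulation: find u (satisfying any essential BC) such that ∫_0^6 u'(x) v'(x) dx = ∫_0^6 f v dx + 2·v(6) − 2·v(0) for all v ∈ V (Neumann data are natural BCs: they enter the RHS as boundary terms).
Substituting f(x) = cos(5*π*x/6), the right-hand side is ∫_0^6 (cos(5*π*x/6)) v dx + 2·v(6) − 2·v(0).
Compatibility check (pure Neumann): taking v ≡ 1 ∈ V gives 0 = ∫_0^6 f dx + (2) − (2), i.e. ∫_0^6 f dx must equal u'(0) − u'(6) = 0. Indeed ∫_0^6 (cos(5*π*x/6)) dx = 0, so the data are compatible. The solution is then unique only up to an additive constant (fix it e.g. by requiring ∫_0^6 u dx = 0).


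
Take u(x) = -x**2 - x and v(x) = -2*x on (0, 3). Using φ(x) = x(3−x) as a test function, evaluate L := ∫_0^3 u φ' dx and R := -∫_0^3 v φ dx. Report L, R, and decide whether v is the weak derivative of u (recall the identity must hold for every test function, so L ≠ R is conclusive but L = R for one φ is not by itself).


LHS = 18, RHS = 27/2. No, v is not the weak derivative of u.

u(x) = -x**2 - x, classical derivative u'(x) = -2*x - 1.
φ(x) = x(3−x), so φ'(x) = 3 - 2*x.
Note φ(0) = φ(3) = 0, so the boundary term u·φ vanishes.
LHS = ∫_0^3 u(x) φ'(x) dx = ∫_0^3 (2*x^3 - x^2 - 3*x) dx. Term by term:
  ∫_0^3 2*x^3 dx = 81/2;  ∫_0^3 -x^2 dx = -9;  ∫_0^3 -3*x dx = -27/2.
Sum: 81/2 − 9 − 27/2 = 18.
So LHS = 18.
∫_0^3 v(x) φ(x) dx = ∫_0^3 (2*x^3 - 6*x^2) dx. Term by term:
  ∫_0^3 2*x^3 dx = 81/2;  ∫_0^3 -6*x^2 dx = -54.
Sum: 81/2 − 54 = -27/2.
So RHS = -∫_0^3 v(x) φ(x) dx = 27/2.
LHS − RHS = 9/2 ≠ 0, so the identity fails.
(For a valid weak derivative the identity must hold for EVERY test function, in particular this one. The failure shows v is NOT the weak derivative of u.)
Correct weak derivative would be u'(x) = -2*x - 1.


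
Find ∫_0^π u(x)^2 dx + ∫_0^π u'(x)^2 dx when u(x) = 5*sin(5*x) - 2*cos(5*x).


||u||_{H^1(0,π)}^2 = 377*π

u'(x) = 10*sin(5*x) + 25*cos(5*x).
Expand u² and (u')² and integrate term by term on (0, π), using: for integers n ≥ 1, ∫_0^π sin²(nx) dx = ∫_0^π cos²(nx) dx = π/2; for n ≠ n', ∫_0^π sin(nx)sin(n'x) dx = ∫_0^π cos(nx)cos(n'x) dx = 0; and by product-to-sum, ∫_0^π sin(nx)cos(n'x) dx = ½∫_0^π [sin((n+n')x) + sin((n−n')x)] dx, which is 0 when n+n' is even and 2n/(n²−n'²) when n+n' is odd (it need not vanish on (0, π)).
  u² squared terms: (-2)²·∫cos(5x)² dx = 4·π/2 = 2*π;  (5)²·∫sin(5x)² dx = 25·π/2 = 25*π/2.
  u² cross terms: 2·(-2)·(5)·∫cos(5x)·sin(5x) dx = -20·(0) = 0.
  So ∫_0^π u² dx = 2*π + 25*π/2 + 0 = 29*π/2.
  (u')² squared terms: (10)²·∫sin(5x)² dx = 100·π/2 = 50*π;  (25)²·∫cos(5x)² dx = 625·π/2 = 625*π/2.
  (u')² cross terms: 2·(10)·(25)·∫sin(5x)·cos(5x) dx = 500·(0) = 0.
  So ∫_0^π (u')² dx = 50*π + 625*π/2 + 0 = 725*π/2.
||u||_{H^1}^2 = (29*π/2) + (725*π/2) = 377*π.


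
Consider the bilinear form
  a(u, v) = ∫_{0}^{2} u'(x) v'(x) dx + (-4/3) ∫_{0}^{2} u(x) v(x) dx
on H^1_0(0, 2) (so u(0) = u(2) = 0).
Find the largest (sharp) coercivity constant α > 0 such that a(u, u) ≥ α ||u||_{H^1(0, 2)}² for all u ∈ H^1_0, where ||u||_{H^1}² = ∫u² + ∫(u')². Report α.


α = (-16/3 + π^2)/(4 + π^2)

Coercivity of a(·,·) on H^1_0(0, 2) means a(u, u) ≥ α ||u||_{H^1}² for every u ∈ H^1_0.
The interval has length L = 2, and Poincaré/coercivity depend only on L. Here a(u, u) = ∫(u')² + (-4/3)·∫u².
Here c = -4/3 < 0 with |c| < (π/L)² = π^2/4, so coercivity still holds. The condition a(u,u) ≥ α||u||_{H^1}² reads (1−α)∫(u')² ≥ (α−c)∫u². Any admissible α is ≤ 1 (rapidly oscillating u have ∫u²/∫(u')² → 0), and α = 1 would force 0 ≥ (1−c)∫u², impossible since c < 1; so 1−α > 0. By the sharp Poincaré inequality on H^1_0 of an interval of length L, ∫(u')² ≥ (π/L)²∫u² with equality for the first sine mode sin(π(x−x₀)/L) (x₀ the left endpoint), so the inequality holds for all u iff (1−α)(π/L)² ≥ α − c, i.e. α ≤ ((π/L)² + c)/((π/L)² + 1) = (1 + c(L/π)²)/(1 + (L/π)²). (Direct route, valid since c ≤ 0: Poincaré gives c∫u² ≥ c(L/π)²∫(u')², so a(u,u) ≥ (1 + c(L/π)²)∫(u')², while ||u||_{H^1}² ≤ (1 + (L/π)²)∫(u')²; dividing yields the same α.) With (π/L)² = π^2/4 and c = -4/3, the largest admissible constant is α = ((π/L)² + c)/((π/L)² + 1).
Simplifying, α = (-16/3 + π^2)/(4 + π^2).


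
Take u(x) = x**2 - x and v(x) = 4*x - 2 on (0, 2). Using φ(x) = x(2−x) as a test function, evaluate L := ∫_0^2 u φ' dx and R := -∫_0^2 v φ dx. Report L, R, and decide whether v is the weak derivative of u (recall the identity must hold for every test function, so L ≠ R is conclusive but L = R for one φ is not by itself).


LHS = -4/3, RHS = -8/3. No, v is not the weak derivative of u.

u(x) = x**2 - x, classical derivative u'(x) = 2*x - 1.
φ(x) = x(2−x), so φ'(x) = 2 - 2*x.
Note φ(0) = φ(2) = 0, so the boundary term u·φ vanishes.
LHS = ∫_0^2 u(x) φ'(x) dx = ∫_0^2 (-2*x^3 + 4*x^2 - 2*x) dx. Term by term:
  ∫_0^2 -2*x^3 dx = -8;  ∫_0^2 4*x^2 dx = 32/3;  ∫_0^2 -2*x dx = -4.
Sum: -8 + 32/3 − 4 = -4/3.
So LHS = -4/3.
∫_0^2 v(x) φ(x) dx = ∫_0^2 (-4*x^3 + 10*x^2 - 4*x) dx. Term by term:
  ∫_0^2 -4*x^3 dx = -16;  ∫_0^2 10*x^2 dx = 80/3;  ∫_0^2 -4*x dx = -8.
Sum: -16 + 80/3 − 8 = 8/3.
So RHS = -∫_0^2 v(x) φ(x) dx = -8/3.
LHS − RHS = 4/3 ≠ 0, so the identity fails.
(For a valid weak derivative the identity must hold for EVERY test function, in particular this one. The failure shows v is NOT the weak derivative of u.)
Correct weak derivative would be u'(x) = 2*x - 1.


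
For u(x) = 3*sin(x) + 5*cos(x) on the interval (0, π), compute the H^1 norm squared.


||u||_{H^1(0,π)}^2 = 34*π

u'(x) = -5*sin(x) + 3*cos(x).
Expand u² and (u')² and integrate term by term on (0, π), using: for integers n ≥ 1, ∫_0^π sin²(nx) dx = ∫_0^π cos²(nx) dx = π/2; for n ≠ n', ∫_0^π sin(nx)sin(n'x) dx = ∫_0^π cos(nx)cos(n'x) dx = 0; and by product-to-sum, ∫_0^π sin(nx)cos(n'x) dx = ½∫_0^π [sin((n+n')x) + sin((n−n')x)] dx, which is 0 when n+n' is even and 2n/(n²−n'²) when n+n' is odd (it need not vanish on (0, π)).
  u² squared terms: (3)²·∫sin(x)² dx = 9·π/2 = 9*π/2;  (5)²·∫cos(x)² dx = 25·π/2 = 25*π/2.
  u² cross terms: 2·(3)·(5)·∫sin(x)·cos(x) dx = 30·(0) = 0.
  So ∫_0^π u² dx = 9*π/2 + 25*π/2 + 0 = 17*π.
  (u')² squared terms: (-5)²·∫sin(x)² dx = 25·π/2 = 25*π/2;  (3)²·∫cos(x)² dx = 9·π/2 = 9*π/2.
  (u')² cross terms: 2·(-5)·(3)·∫sin(x)·cos(x) dx = -30·(0) = 0.
  So ∫_0^π (u')² dx = 25*π/2 + 9*π/2 + 0 = 17*π.
||u||_{H^1}^2 = (17*π) + (17*π) = 34*π.


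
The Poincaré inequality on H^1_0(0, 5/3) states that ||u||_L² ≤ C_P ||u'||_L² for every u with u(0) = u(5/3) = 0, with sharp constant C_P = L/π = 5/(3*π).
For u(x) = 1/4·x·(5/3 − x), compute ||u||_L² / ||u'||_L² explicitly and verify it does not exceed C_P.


||u||_L² / ||u'||_L² = sqrt(10)/6 < C_P = 5/(3*π).

u(x) = 1/4·x·(5/3 − x), so u'(x) = 5/12 - x/2.
u(x) = 1/4·x·(5/3 − x) vanishes at x = 0 and x = 5/3, so u ∈ H^1_0(0, 5/3). Differentiate via the product rule and integrate the resulting polynomials term by term.
  ∫_0^5/3 u² dx = ∫_0^5/3 (x^4/16 - 5*x^3/24 + 25*x^2/144) dx. Term by term:
    ∫_0^5/3 x^4/16 dx = 625/3888;  ∫_0^5/3 -5*x^3/24 dx = -3125/7776;  ∫_0^5/3 25*x^2/144 dx = 3125/11664.
  Sum: 625/3888 − 3125/7776 + 3125/11664 = 625/23328.
  ∫_0^5/3 (u')² dx = ∫_0^5/3 (x^2/4 - 5*x/12 + 25/144) dx. Term by term:
    ∫_0^5/3 x^2/4 dx = 125/324;  ∫_0^5/3 -5*x/12 dx = -125/216;  ∫_0^5/3 25/144 dx = 125/432.
  Sum: 125/324 − 125/216 + 125/432 = 125/1296.
∫_0^5/3 u² dx = 625/23328, so ||u||_L² = 25*sqrt(2)/216.
∫_0^5/3 (u')² dx = 125/1296, so ||u'||_L² = 5*sqrt(5)/36.
Ratio ||u||_L² / ||u'||_L² = sqrt(10)/6.
Sharp Poincaré constant on H^1_0(0, 5/3) is C_P = L/π = 5/(3*π), achieved by sin(3*π/5·x).
A polynomial bump cannot attain the sharp Poincaré constant (only the first sine eigenfunction does), so the ratio is strictly less than C_P, consistent with ||u||_L² ≤ C_P ||u'||_L².


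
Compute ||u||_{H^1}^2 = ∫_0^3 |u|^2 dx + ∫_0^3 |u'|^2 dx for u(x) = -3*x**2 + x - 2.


||u||_{H^1}^2 = 6999/10

The H^1 norm (squared) on an interval (0, L) is
  ||u||_{H^1}^2 = ∫_0^L u(x)^2 dx + ∫_0^L u'(x)^2 dx.
Compute u'(x) = 1 - 6*x.
Then u(x)^2 = 9*x**4 - 6*x**3 + 13*x**2 - 4*x + 4 and u'(x)^2 = 36*x**2 - 12*x + 1.
Integrate each monomial from 0 to 3 using ∫_0^3 c·x^n dx = c·3^(n+1)/(n+1):
  ∫_0^3 u(x)^2 dx = ∫_0^3 (9*x^4 - 6*x^3 + 13*x^2 - 4*x + 4) dx. Term by term:
    ∫_0^3 9*x^4 dx = 2187/5;  ∫_0^3 -6*x^3 dx = -243/2;  ∫_0^3 13*x^2 dx = 117;
    ∫_0^3 -4*x dx = -18;  ∫_0^3 4 dx = 12.
  Sum: 2187/5 − 243/2 + 117 − 18 + 12 = 4269/10.
  ∫_0^3 u'(x)^2 dx = ∫_0^3 (36*x^2 - 12*x + 1) dx. Term by term:
    ∫_0^3 36*x^2 dx = 324;  ∫_0^3 -12*x dx = -54;  ∫_0^3 1 dx = 3.
  Sum: 324 − 54 + 3 = 273.
Adding: ||u||_{H^1}^2 = 4269/10 + 273 = 6999/10.


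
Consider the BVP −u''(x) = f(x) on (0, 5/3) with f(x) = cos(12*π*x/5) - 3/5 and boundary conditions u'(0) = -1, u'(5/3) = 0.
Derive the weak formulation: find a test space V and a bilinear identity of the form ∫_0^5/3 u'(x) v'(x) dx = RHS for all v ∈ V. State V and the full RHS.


V = H^1(0, 5/3) (v unrestricted at boundary; u is determined up to an additive constant); weak form: ∫_0^5/3 u'v' dx = ∫_0^5/3 (cos(12*π*x/5) - 3/5) v dx + v(0) for all v ∈ V.

Multiply both sides by a test function v and integrate from 0 to 5/3:
  ∫_0^5/3 −u''(x) v(x) dx = ∫_0^5/3 f(x) v(x) dx.
Integrate the LHS by parts once:
  ∫_0^5/3 −u'' v dx = −[u'(x) v(x)]_0^5/3 + ∫_0^5/3 u'(x) v'(x) dx.
Thus ∫_0^5/3 u'(x) v'(x) dx = ∫_0^5/3 f(x) v(x) dx + [u'(x) v(x)]_0^5/3.
Choose V so that boundary terms are either known or forced to vanish.
u has inhomogeneous Neumann u'(0) = -1, u'(5/3) = 0. [u' v]_0^5/3 = (0)·v(5/3) − (-1)·v(0) = v(0). Take V = H^1(0, 5/3); boundary term becomes part of RHS.
Weak formulation: find u (satisfying any essential BC) such that ∫_0^5/3 u'(x) v'(x) dx = ∫_0^5/3 f v dx + v(0) for all v ∈ V (Neumann data are natural BCs: they enter the RHS as boundary terms).
Substituting f(x) = cos(12*π*x/5) - 3/5, the right-hand side is ∫_0^5/3 (cos(12*π*x/5) - 3/5) v dx + v(0).
Compatibility check (pure Neumann): taking v ≡ 1 ∈ V gives 0 = ∫_0^5/3 f dx + (0) − (-1), i.e. ∫_0^5/3 f dx must equal u'(0) − u'(5/3) = -1. Indeed ∫_0^5/3 (cos(12*π*x/5) - 3/5) dx = -1, so the data are compatible. The solution is then unique only up to an additive constant (fix it e.g. by requiring ∫_0^5/3 u dx = 0).


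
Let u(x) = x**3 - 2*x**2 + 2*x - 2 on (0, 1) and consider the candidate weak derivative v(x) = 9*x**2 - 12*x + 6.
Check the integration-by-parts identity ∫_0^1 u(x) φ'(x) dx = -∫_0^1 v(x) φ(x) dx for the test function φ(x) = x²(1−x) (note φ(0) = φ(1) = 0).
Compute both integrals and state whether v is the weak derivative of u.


LHS = -1/15, RHS = -1/5. No, v is not the weak derivative of u.

u(x) = x**3 - 2*x**2 + 2*x - 2, classical derivative u'(x) = 3*x**2 - 4*x + 2.
φ(x) = x²(1−x), so φ'(x) = x*(2 - 3*x).
Note φ(0) = φ(1) = 0, so the boundary term u·φ vanishes.
LHS = ∫_0^1 u(x) φ'(x) dx = ∫_0^1 (-3*x^5 + 8*x^4 - 10*x^3 + 10*x^2 - 4*x) dx. Term by term:
  ∫_0^1 -3*x^5 dx = -1/2;  ∫_0^1 8*x^4 dx = 8/5;  ∫_0^1 -10*x^3 dx = -5/2;
  ∫_0^1 10*x^2 dx = 10/3;  ∫_0^1 -4*x dx = -2.
Sum: -1/2 + 8/5 − 5/2 + 10/3 − 2 = -1/15.
So LHS = -1/15.
∫_0^1 v(x) φ(x) dx = ∫_0^1 (-9*x^5 + 21*x^4 - 18*x^3 + 6*x^2) dx. Term by term:
  ∫_0^1 -9*x^5 dx = -3/2;  ∫_0^1 21*x^4 dx = 21/5;  ∫_0^1 -18*x^3 dx = -9/2;
  ∫_0^1 6*x^2 dx = 2.
Sum: -3/2 + 21/5 − 9/2 + 2 = 1/5.
So RHS = -∫_0^1 v(x) φ(x) dx = -1/5.
LHS − RHS = 2/15 ≠ 0, so the identity fails.
(For a valid weak derivative the identity must hold for EVERY test function, in particular this one. The failure shows v is NOT the weak derivative of u.)
Correct weak derivative would be u'(x) = 3*x**2 - 4*x + 2.


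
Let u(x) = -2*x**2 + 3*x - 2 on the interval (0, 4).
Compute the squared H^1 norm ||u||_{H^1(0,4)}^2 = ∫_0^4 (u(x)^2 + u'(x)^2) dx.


||u||_{H^1}^2 = 2596/5

The H^1 norm (squared) on an interval (0, L) is
  ||u||_{H^1}^2 = ∫_0^L u(x)^2 dx + ∫_0^L u'(x)^2 dx.
Compute u'(x) = 3 - 4*x.
Then u(x)^2 = 4*x**4 - 12*x**3 + 17*x**2 - 12*x + 4 and u'(x)^2 = 16*x**2 - 24*x + 9.
Integrate each monomial from 0 to 4 using ∫_0^4 c·x^n dx = c·4^(n+1)/(n+1):
  ∫_0^4 u(x)^2 dx = ∫_0^4 (4*x^4 - 12*x^3 + 17*x^2 - 12*x + 4) dx. Term by term:
    ∫_0^4 4*x^4 dx = 4096/5;  ∫_0^4 -12*x^3 dx = -768;  ∫_0^4 17*x^2 dx = 1088/3;
    ∫_0^4 -12*x dx = -96;  ∫_0^4 4 dx = 16.
  Sum: 4096/5 − 768 + 1088/3 − 96 + 16 = 5008/15.
  ∫_0^4 u'(x)^2 dx = ∫_0^4 (16*x^2 - 24*x + 9) dx. Term by term:
    ∫_0^4 16*x^2 dx = 1024/3;  ∫_0^4 -24*x dx = -192;  ∫_0^4 9 dx = 36.
  Sum: 1024/3 − 192 + 36 = 556/3.
Adding: ||u||_{H^1}^2 = 5008/15 + 556/3 = 2596/5.


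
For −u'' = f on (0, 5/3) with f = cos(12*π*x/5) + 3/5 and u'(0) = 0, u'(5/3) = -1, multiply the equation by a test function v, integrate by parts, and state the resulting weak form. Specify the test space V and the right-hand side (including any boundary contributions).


V = H^1(0, 5/3) (v unrestricted at boundary; u is determined up to an additive constant); weak form: ∫_0^5/3 u'v' dx = ∫_0^5/3 (cos(12*π*x/5) + 3/5) v dx − v(5/3) for all v ∈ V.

Multiply both sides by a test function v and integrate from 0 to 5/3:
  ∫_0^5/3 −u''(x) v(x) dx = ∫_0^5/3 f(x) v(x) dx.
Integrate the LHS by parts once:
  ∫_0^5/3 −u'' v dx = −[u'(x) v(x)]_0^5/3 + ∫_0^5/3 u'(x) v'(x) dx.
Thus ∫_0^5/3 u'(x) v'(x) dx = ∫_0^5/3 f(x) v(x) dx + [u'(x) v(x)]_0^5/3.
Choose V so that boundary terms are either known or forced to vanish.
u has inhomogeneous Neumann u'(0) = 0, u'(5/3) = -1. [u' v]_0^5/3 = (-1)·v(5/3) − (0)·v(0) = − v(5/3). Take V = H^1(0, 5/3); boundary term becomes part of RHS.
Weak formulation: find u (satisfying any essential BC) such that ∫_0^5/3 u'(x) v'(x) dx = ∫_0^5/3 f v dx − v(5/3) for all v ∈ V (Neumann data are natural BCs: they enter the RHS as boundary terms).
Substituting f(x) = cos(12*π*x/5) + 3/5, the right-hand side is ∫_0^5/3 (cos(12*π*x/5) + 3/5) v dx − v(5/3).
Compatibility check (pure Neumann): taking v ≡ 1 ∈ V gives 0 = ∫_0^5/3 f dx + (-1) − (0), i.e. ∫_0^5/3 f dx must equal u'(0) − u'(5/3) = 1. Indeed ∫_0^5/3 (cos(12*π*x/5) + 3/5) dx = 1, so the data are compatible. The solution is then unique only up to an additive constant (fix it e.g. by requiring ∫_0^5/3 u dx = 0).


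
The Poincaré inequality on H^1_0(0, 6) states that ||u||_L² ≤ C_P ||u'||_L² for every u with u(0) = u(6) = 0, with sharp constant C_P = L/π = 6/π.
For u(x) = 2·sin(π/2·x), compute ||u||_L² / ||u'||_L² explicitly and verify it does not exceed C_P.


||u||_L² / ||u'||_L² = 2/π < C_P = 6/π.

u(x) = 2·sin(π/2·x), so u'(x) = π*cos(π*x/2).
Writing u(x) = A·sin(kπx/L) with A = 2 and k = 3, use ∫_0^L sin²(kπx/L) dx = L/2 and ∫_0^L cos²(kπx/L) dx = L/2.
u² = 4·sin²(π/2·x) and (u')² = π^2·cos²(π/2·x), and each of sin², cos² integrates to L/2 = 3 over (0, 6).
∫_0^6 u² dx = 12, so ||u||_L² = 2*sqrt(3).
∫_0^6 (u')² dx = 3*π^2, so ||u'||_L² = sqrt(3)*π.
Ratio ||u||_L² / ||u'||_L² = 2/π.
Sharp Poincaré constant on H^1_0(0, 6) is C_P = L/π = 6/π, achieved by sin(π/6·x).
This is the k = 3 harmonic; the ratio L/(kπ) is strictly less than C_P = L/π, consistent with the sharp inequality ||u||_L² ≤ C_P ||u'||_L².


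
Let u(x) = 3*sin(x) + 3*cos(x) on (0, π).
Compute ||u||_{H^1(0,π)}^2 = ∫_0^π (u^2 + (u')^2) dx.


||u||_{H^1(0,π)}^2 = 18*π

u'(x) = -3*sin(x) + 3*cos(x).
Expand u² and (u')² and integrate term by term on (0, π), using: for integers n ≥ 1, ∫_0^π sin²(nx) dx = ∫_0^π cos²(nx) dx = π/2; for n ≠ n', ∫_0^π sin(nx)sin(n'x) dx = ∫_0^π cos(nx)cos(n'x) dx = 0; and by product-to-sum, ∫_0^π sin(nx)cos(n'x) dx = ½∫_0^π [sin((n+n')x) + sin((n−n')x)] dx, which is 0 when n+n' is even and 2n/(n²−n'²) when n+n' is odd (it need not vanish on (0, π)).
  u² squared terms: (3)²·∫cos(x)² dx = 9·π/2 = 9*π/2;  (3)²·∫sin(x)² dx = 9·π/2 = 9*π/2.
  u² cross terms: 2·(3)·(3)·∫cos(x)·sin(x) dx = 18·(0) = 0.
  So ∫_0^π u² dx = 9*π/2 + 9*π/2 + 0 = 9*π.
  (u')² squared terms: (-3)²·∫sin(x)² dx = 9·π/2 = 9*π/2;  (3)²·∫cos(x)² dx = 9·π/2 = 9*π/2.
  (u')² cross terms: 2·(-3)·(3)·∫sin(x)·cos(x) dx = -18·(0) = 0.
  So ∫_0^π (u')² dx = 9*π/2 + 9*π/2 + 0 = 9*π.
||u||_{H^1}^2 = (9*π) + (9*π) = 18*π.


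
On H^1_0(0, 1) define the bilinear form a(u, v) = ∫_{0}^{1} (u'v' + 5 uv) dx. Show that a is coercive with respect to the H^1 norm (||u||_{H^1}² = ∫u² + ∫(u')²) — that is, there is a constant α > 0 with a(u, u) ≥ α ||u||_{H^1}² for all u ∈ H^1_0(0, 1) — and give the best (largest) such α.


α = 1

Coercivity of a(·,·) on H^1_0(0, 1) means a(u, u) ≥ α ||u||_{H^1}² for every u ∈ H^1_0.
The interval has length L = 1, and Poincaré/coercivity depend only on L. Here a(u, u) = ∫(u')² + (5)·∫u².
Here c = 5 ≥ 1, so a(u,u) = ∫(u')² + c∫u² ≥ ∫(u')² + ∫u² = ||u||_{H^1}², i.e. α = 1 works. No larger α is possible: a(u,u) ≥ α||u||_{H^1}² means (1−α)∫(u')² ≥ (α−c)∫u², and for the modes u_n = sin(nπ(x−x₀)/L) (x₀ the left endpoint) one has ∫u_n²/∫(u_n')² = (L/(nπ))² → 0, so a(u_n,u_n)/||u_n||_{H^1}² → 1. Hence the optimal constant is α = 1.
Therefore α = 1.


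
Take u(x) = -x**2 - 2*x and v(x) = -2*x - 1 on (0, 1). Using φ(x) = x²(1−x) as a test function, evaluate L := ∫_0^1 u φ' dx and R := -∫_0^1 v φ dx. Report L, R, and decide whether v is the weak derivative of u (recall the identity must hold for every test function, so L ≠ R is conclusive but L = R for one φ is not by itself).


LHS = 4/15, RHS = 11/60. No, v is not the weak derivative of u.

u(x) = -x**2 - 2*x, classical derivative u'(x) = -2*x - 2.
φ(x) = x²(1−x), so φ'(x) = x*(2 - 3*x).
Note φ(0) = φ(1) = 0, so the boundary term u·φ vanishes.
LHS = ∫_0^1 u(x) φ'(x) dx = ∫_0^1 (3*x^4 + 4*x^3 - 4*x^2) dx. Term by term:
  ∫_0^1 3*x^4 dx = 3/5;  ∫_0^1 4*x^3 dx = 1;  ∫_0^1 -4*x^2 dx = -4/3.
Sum: 3/5 + 1 − 4/3 = 4/15.
So LHS = 4/15.
∫_0^1 v(x) φ(x) dx = ∫_0^1 (2*x^4 - x^3 - x^2) dx. Term by term:
  ∫_0^1 2*x^4 dx = 2/5;  ∫_0^1 -x^3 dx = -1/4;  ∫_0^1 -x^2 dx = -1/3.
Sum: 2/5 − 1/4 − 1/3 = -11/60.
So RHS = -∫_0^1 v(x) φ(x) dx = 11/60.
LHS − RHS = 1/12 ≠ 0, so the identity fails.
(For a valid weak derivative the identity must hold for EVERY test function, in particular this one. The failure shows v is NOT the weak derivative of u.)
Correct weak derivative would be u'(x) = -2*x - 2.


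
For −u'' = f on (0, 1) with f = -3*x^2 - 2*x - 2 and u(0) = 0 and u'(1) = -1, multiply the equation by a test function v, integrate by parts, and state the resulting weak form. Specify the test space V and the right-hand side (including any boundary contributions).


V = {v ∈ H^1(0, 1) : v(0) = 0} (test functions vanish at x = 0 where u is specified); weak form: ∫_0^1 u'v' dx = ∫_0^1 (-3*x^2 - 2*x - 2) v dx − v(1) for all v ∈ V.

Multiply both sides by a test function v and integrate from 0 to 1:
  ∫_0^1 −u''(x) v(x) dx = ∫_0^1 f(x) v(x) dx.
Integrate the LHS by parts once:
  ∫_0^1 −u'' v dx = −[u'(x) v(x)]_0^1 + ∫_0^1 u'(x) v'(x) dx.
Thus ∫_0^1 u'(x) v'(x) dx = ∫_0^1 f(x) v(x) dx + [u'(x) v(x)]_0^1.
Choose V so that boundary terms are either known or forced to vanish.
Mixed BC: u(0) = 0 (Dirichlet) and u'(1) = -1 (Neumann). Define V = {v ∈ H^1(0, 1) : v(0) = 0}. Then [u' v]_0^1 = u'(1)·v(1) − u'(0)·0 = − v(1).
Weak formulation: find u (satisfying any essential BC) such that ∫_0^1 u'(x) v'(x) dx = ∫_0^1 f v dx − v(1) for all v ∈ V (Dirichlet at 0 absorbed into V; Neumann datum at x = 1 contributes the boundary term).
Substituting f(x) = -3*x^2 - 2*x - 2, the right-hand side is ∫_0^1 (-3*x^2 - 2*x - 2) v dx − v(1).


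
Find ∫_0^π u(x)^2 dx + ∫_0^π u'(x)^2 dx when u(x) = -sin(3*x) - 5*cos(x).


||u||_{H^1(0,π)}^2 = 30*π

u'(x) = 5*sin(x) - 3*cos(3*x).
Expand u² and (u')² and integrate term by term on (0, π), using: for integers n ≥ 1, ∫_0^π sin²(nx) dx = ∫_0^π cos²(nx) dx = π/2; for n ≠ n', ∫_0^π sin(nx)sin(n'x) dx = ∫_0^π cos(nx)cos(n'x) dx = 0; and by product-to-sum, ∫_0^π sin(nx)cos(n'x) dx = ½∫_0^π [sin((n+n')x) + sin((n−n')x)] dx, which is 0 when n+n' is even and 2n/(n²−n'²) when n+n' is odd (it need not vanish on (0, π)).
  u² squared terms: (-1)²·∫sin(3x)² dx = 1·π/2 = π/2;  (-5)²·∫cos(x)² dx = 25·π/2 = 25*π/2.
  u² cross terms: 2·(-1)·(-5)·∫sin(3x)·cos(x) dx = 10·(0) = 0.
  So ∫_0^π u² dx = π/2 + 25*π/2 + 0 = 13*π.
  (u')² squared terms: (-3)²·∫cos(3x)² dx = 9·π/2 = 9*π/2;  (5)²·∫sin(x)² dx = 25·π/2 = 25*π/2.
  (u')² cross terms: 2·(-3)·(5)·∫cos(3x)·sin(x) dx = -30·(0) = 0.
  So ∫_0^π (u')² dx = 9*π/2 + 25*π/2 + 0 = 17*π.
||u||_{H^1}^2 = (13*π) + (17*π) = 30*π.


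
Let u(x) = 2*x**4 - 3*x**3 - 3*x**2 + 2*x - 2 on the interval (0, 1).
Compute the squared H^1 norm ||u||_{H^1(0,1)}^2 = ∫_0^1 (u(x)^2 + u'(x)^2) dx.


||u||_{H^1}^2 = 9529/630

The H^1 norm (squared) on an interval (0, L) is
  ||u||_{H^1}^2 = ∫_0^L u(x)^2 dx + ∫_0^L u'(x)^2 dx.
Compute u'(x) = 8*x**3 - 9*x**2 - 6*x + 2.
Then u(x)^2 = 4*x**8 - 12*x**7 - 3*x**6 + 26*x**5 - 11*x**4 + 16*x**2 - 8*x + 4 and u'(x)^2 = 64*x**6 - 144*x**5 - 15*x**4 + 140*x**3 - 24*x + 4.
Integrate each monomial from 0 to 1 using ∫_0^1 c·x^n dx = c·1^(n+1)/(n+1):
  ∫_0^1 u(x)^2 dx = ∫_0^1 (4*x^8 - 12*x^7 - 3*x^6 + 26*x^5 - 11*x^4 + 16*x^2 - 8*x + 4) dx. Term by term:
    ∫_0^1 4*x^8 dx = 4/9;  ∫_0^1 -12*x^7 dx = -3/2;  ∫_0^1 -3*x^6 dx = -3/7;
    ∫_0^1 26*x^5 dx = 13/3;  ∫_0^1 -11*x^4 dx = -11/5;  ∫_0^1 16*x^2 dx = 16/3;
    ∫_0^1 -8*x dx = -4;  ∫_0^1 4 dx = 4.
  Sum: 4/9 − 3/2 − 3/7 + 13/3 − 11/5 + 16/3 − 4 + 4 = 3769/630.
  ∫_0^1 u'(x)^2 dx = ∫_0^1 (64*x^6 - 144*x^5 - 15*x^4 + 140*x^3 - 24*x + 4) dx. Term by term:
    ∫_0^1 64*x^6 dx = 64/7;  ∫_0^1 -144*x^5 dx = -24;  ∫_0^1 -15*x^4 dx = -3;
    ∫_0^1 140*x^3 dx = 35;  ∫_0^1 -24*x dx = -12;  ∫_0^1 4 dx = 4.
  Sum: 64/7 − 24 − 3 + 35 − 12 + 4 = 64/7.
Adding: ||u||_{H^1}^2 = 3769/630 + 64/7 = 9529/630.


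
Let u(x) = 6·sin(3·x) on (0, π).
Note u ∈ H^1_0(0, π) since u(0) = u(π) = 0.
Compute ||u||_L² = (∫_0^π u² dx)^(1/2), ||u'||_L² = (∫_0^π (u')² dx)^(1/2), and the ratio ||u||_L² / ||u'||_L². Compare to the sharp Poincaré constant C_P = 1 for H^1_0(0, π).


||u||_L² / ||u'||_L² = 1/3 < C_P = 1.

u(x) = 6·sin(3·x), so u'(x) = 18*cos(3*x).
Writing u(x) = A·sin(kπx/L) with A = 6 and k = 3, use ∫_0^L sin²(kπx/L) dx = L/2 and ∫_0^L cos²(kπx/L) dx = L/2.
u² = 36·sin²(3·x) and (u')² = 324·cos²(3·x), and each of sin², cos² integrates to L/2 = π/2 over (0, π).
∫_0^π u² dx = 18*π, so ||u||_L² = 3*sqrt(2)*sqrt(π).
∫_0^π (u')² dx = 162*π, so ||u'||_L² = 9*sqrt(2)*sqrt(π).
Ratio ||u||_L² / ||u'||_L² = 1/3.
Sharp Poincaré constant on H^1_0(0, π) is C_P = L/π = 1, achieved by sin(x).
This is the k = 3 harmonic; the ratio L/(kπ) is strictly less than C_P = L/π, consistent with the sharp inequality ||u||_L² ≤ C_P ||u'||_L².


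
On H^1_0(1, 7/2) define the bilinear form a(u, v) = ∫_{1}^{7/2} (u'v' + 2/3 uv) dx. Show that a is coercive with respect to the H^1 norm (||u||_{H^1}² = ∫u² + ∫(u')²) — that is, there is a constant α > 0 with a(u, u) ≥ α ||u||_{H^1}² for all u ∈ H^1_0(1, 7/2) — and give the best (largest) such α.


α = 2*(25 + 6*π^2)/(3*(25 + 4*π^2))

Coercivity of a(·,·) on H^1_0(1, 7/2) means a(u, u) ≥ α ||u||_{H^1}² for every u ∈ H^1_0.
The interval has length L = 5/2, and Poincaré/coercivity depend only on L. Here a(u, u) = ∫(u')² + (2/3)·∫u².
Here 0 < c = 2/3 < 1. The condition a(u,u) ≥ α||u||_{H^1}² reads (1−α)∫(u')² ≥ (α−c)∫u². Any admissible α is ≤ 1 (rapidly oscillating u have ∫u²/∫(u')² → 0), and α = 1 would force 0 ≥ (1−c)∫u², impossible since c < 1; so 1−α > 0. By the sharp Poincaré inequality on H^1_0 of an interval of length L, ∫(u')² ≥ (π/L)²∫u² with equality for the first sine mode sin(π(x−x₀)/L) (x₀ the left endpoint), so the inequality holds for all u iff (1−α)(π/L)² ≥ α − c, i.e. α ≤ ((π/L)² + c)/((π/L)² + 1) = (1 + c(L/π)²)/(1 + (L/π)²). With (π/L)² = 4*π^2/25 and c = 2/3, the largest admissible constant is α = ((π/L)² + c)/((π/L)² + 1).
Simplifying, α = 2*(25 + 6*π^2)/(3*(25 + 4*π^2)).


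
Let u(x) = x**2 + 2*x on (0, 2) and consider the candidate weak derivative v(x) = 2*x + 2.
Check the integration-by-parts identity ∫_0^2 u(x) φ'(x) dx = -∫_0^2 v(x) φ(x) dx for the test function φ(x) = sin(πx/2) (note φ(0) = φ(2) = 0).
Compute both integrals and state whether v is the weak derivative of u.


LHS = -16/π, RHS = -16/π. Yes, v = u' weakly.

u(x) = x**2 + 2*x, classical derivative u'(x) = 2*x + 2.
φ(x) = sin(πx/2), so φ'(x) = π*cos(π*x/2)/2.
Note φ(0) = φ(2) = 0, so the boundary term u·φ vanishes.
LHS = ∫_0^2 u(x) φ'(x) dx = ∫_0^2 (π*x^2*cos(π*x/2)/2 + π*x*cos(π*x/2)) dx. Term by term:
  ∫_0^2 π*x*cos(π*x/2) dx = -8/π;  ∫_0^2 π*x^2*cos(π*x/2)/2 dx = -8/π.
Sum: -8/π − 8/π = -16/π.
So LHS = -16/π.
∫_0^2 v(x) φ(x) dx = ∫_0^2 (2*x*sin(π*x/2) + 2*sin(π*x/2)) dx. Term by term:
  ∫_0^2 2*sin(π*x/2) dx = 8/π;  ∫_0^2 2*x*sin(π*x/2) dx = 8/π.
Sum: 8/π + 8/π = 16/π.
So RHS = -∫_0^2 v(x) φ(x) dx = -16/π.
LHS = RHS, so the identity holds for this test φ.
Moreover u is smooth here and v(x) = u'(x) = 2*x + 2 pointwise, so the identity holds for every test function. Hence v is the weak derivative of u.


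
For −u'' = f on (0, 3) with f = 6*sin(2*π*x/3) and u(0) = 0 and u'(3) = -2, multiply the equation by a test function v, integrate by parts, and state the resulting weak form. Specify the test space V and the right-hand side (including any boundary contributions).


V = {v ∈ H^1(0, 3) : v(0) = 0} (test functions vanish at x = 0 where u is specified); weak form: ∫_0^3 u'v' dx = ∫_0^3 (6*sin(2*π*x/3)) v dx − 2·v(3) for all v ∈ V.

Multiply both sides by a test function v and integrate from 0 to 3:
  ∫_0^3 −u''(x) v(x) dx = ∫_0^3 f(x) v(x) dx.
Integrate the LHS by parts once:
  ∫_0^3 −u'' v dx = −[u'(x) v(x)]_0^3 + ∫_0^3 u'(x) v'(x) dx.
Thus ∫_0^3 u'(x) v'(x) dx = ∫_0^3 f(x) v(x) dx + [u'(x) v(x)]_0^3.
Choose V so that boundary terms are either known or forced to vanish.
Mixed BC: u(0) = 0 (Dirichlet) and u'(3) = -2 (Neumann). Define V = {v ∈ H^1(0, 3) : v(0) = 0}. Then [u' v]_0^3 = u'(3)·v(3) − u'(0)·0 = − 2·v(3).
Weak formulation: find u (satisfying any essential BC) such that ∫_0^3 u'(x) v'(x) dx = ∫_0^3 f v dx − 2·v(3) for all v ∈ V (Dirichlet at 0 absorbed into V; Neumann datum at x = 3 contributes the boundary term).
Substituting f(x) = 6*sin(2*π*x/3), the right-hand side is ∫_0^3 (6*sin(2*π*x/3)) v dx − 2·v(3).


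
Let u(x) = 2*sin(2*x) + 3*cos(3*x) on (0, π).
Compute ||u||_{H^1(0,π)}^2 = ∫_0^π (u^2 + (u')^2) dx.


||u||_{H^1(0,π)}^2 = -96 + 55*π

u'(x) = -9*sin(3*x) + 4*cos(2*x).
Expand u² and (u')² and integrate term by term on (0, π), using: for integers n ≥ 1, ∫_0^π sin²(nx) dx = ∫_0^π cos²(nx) dx = π/2; for n ≠ n', ∫_0^π sin(nx)sin(n'x) dx = ∫_0^π cos(nx)cos(n'x) dx = 0; and by product-to-sum, ∫_0^π sin(nx)cos(n'x) dx = ½∫_0^π [sin((n+n')x) + sin((n−n')x)] dx, which is 0 when n+n' is even and 2n/(n²−n'²) when n+n' is odd (it need not vanish on (0, π)).
  u² squared terms: (2)²·∫sin(2x)² dx = 4·π/2 = 2*π;  (3)²·∫cos(3x)² dx = 9·π/2 = 9*π/2.
  u² cross terms: 2·(2)·(3)·∫sin(2x)·cos(3x) dx = 12·(-4/5) = -48/5.
  So ∫_0^π u² dx = 2*π + 9*π/2 − 48/5 = -48/5 + 13*π/2.
  (u')² squared terms: (-9)²·∫sin(3x)² dx = 81·π/2 = 81*π/2;  (4)²·∫cos(2x)² dx = 16·π/2 = 8*π.
  (u')² cross terms: 2·(-9)·(4)·∫sin(3x)·cos(2x) dx = -72·(6/5) = -432/5.
  So ∫_0^π (u')² dx = 81*π/2 + 8*π − 432/5 = -432/5 + 97*π/2.
||u||_{H^1}^2 = (-48/5 + 13*π/2) + (-432/5 + 97*π/2) = -96 + 55*π.


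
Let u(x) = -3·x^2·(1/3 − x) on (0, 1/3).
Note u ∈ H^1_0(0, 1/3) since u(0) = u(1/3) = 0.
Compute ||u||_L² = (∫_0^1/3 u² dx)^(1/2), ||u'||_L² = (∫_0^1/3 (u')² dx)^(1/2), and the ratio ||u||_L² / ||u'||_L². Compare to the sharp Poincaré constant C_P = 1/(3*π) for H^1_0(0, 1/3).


||u||_L² / ||u'||_L² = sqrt(14)/42 < C_P = 1/(3*π).

u(x) = -3·x^2·(1/3 − x), so u'(x) = x*(9*x - 2).
u(x) = -3·x^2·(1/3 − x) vanishes at x = 0 and x = 1/3, so u ∈ H^1_0(0, 1/3). Differentiate via the product rule and integrate the resulting polynomials term by term.
  ∫_0^1/3 u² dx = ∫_0^1/3 (9*x^6 - 6*x^5 + x^4) dx. Term by term:
    ∫_0^1/3 9*x^6 dx = 1/1701;  ∫_0^1/3 -6*x^5 dx = -1/729;  ∫_0^1/3 x^4 dx = 1/1215.
  Sum: 1/1701 − 1/729 + 1/1215 = 1/25515.
  ∫_0^1/3 (u')² dx = ∫_0^1/3 (81*x^4 - 36*x^3 + 4*x^2) dx. Term by term:
    ∫_0^1/3 81*x^4 dx = 1/15;  ∫_0^1/3 -36*x^3 dx = -1/9;  ∫_0^1/3 4*x^2 dx = 4/81.
  Sum: 1/15 − 1/9 + 4/81 = 2/405.
∫_0^1/3 u² dx = 1/25515, so ||u||_L² = sqrt(35)/945.
∫_0^1/3 (u')² dx = 2/405, so ||u'||_L² = sqrt(10)/45.
Ratio ||u||_L² / ||u'||_L² = sqrt(14)/42.
Sharp Poincaré constant on H^1_0(0, 1/3) is C_P = L/π = 1/(3*π), achieved by sin(3*π·x).
A polynomial bump cannot attain the sharp Poincaré constant (only the first sine eigenfunction does), so the ratio is strictly less than C_P, consistent with ||u||_L² ≤ C_P ||u'||_L².


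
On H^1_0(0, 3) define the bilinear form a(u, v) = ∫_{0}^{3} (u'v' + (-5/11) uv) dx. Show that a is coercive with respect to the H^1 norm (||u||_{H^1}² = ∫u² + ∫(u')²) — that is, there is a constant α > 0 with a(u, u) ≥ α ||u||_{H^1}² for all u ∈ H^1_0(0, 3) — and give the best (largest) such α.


α = (-45/11 + π^2)/(9 + π^2)

Coercivity of a(·,·) on H^1_0(0, 3) means a(u, u) ≥ α ||u||_{H^1}² for every u ∈ H^1_0.
The interval has length L = 3, and Poincaré/coercivity depend only on L. Here a(u, u) = ∫(u')² + (-5/11)·∫u².
Here c = -5/11 < 0 with |c| < (π/L)² = π^2/9, so coercivity still holds. The condition a(u,u) ≥ α||u||_{H^1}² reads (1−α)∫(u')² ≥ (α−c)∫u². Any admissible α is ≤ 1 (rapidly oscillating u have ∫u²/∫(u')² → 0), and α = 1 would force 0 ≥ (1−c)∫u², impossible since c < 1; so 1−α > 0. By the sharp Poincaré inequality on H^1_0 of an interval of length L, ∫(u')² ≥ (π/L)²∫u² with equality for the first sine mode sin(π(x−x₀)/L) (x₀ the left endpoint), so the inequality holds for all u iff (1−α)(π/L)² ≥ α − c, i.e. α ≤ ((π/L)² + c)/((π/L)² + 1) = (1 + c(L/π)²)/(1 + (L/π)²). (Direct route, valid since c ≤ 0: Poincaré gives c∫u² ≥ c(L/π)²∫(u')², so a(u,u) ≥ (1 + c(L/π)²)∫(u')², while ||u||_{H^1}² ≤ (1 + (L/π)²)∫(u')²; dividing yields the same α.) With (π/L)² = π^2/9 and c = -5/11, the largest admissible constant is α = ((π/L)² + c)/((π/L)² + 1).
Simplifying, α = (-45/11 + π^2)/(9 + π^2).


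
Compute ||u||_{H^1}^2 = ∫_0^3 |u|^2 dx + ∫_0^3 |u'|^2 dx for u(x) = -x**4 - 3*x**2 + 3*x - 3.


||u||_{H^1}^2 = 764451/70

The H^1 norm (squared) on an interval (0, L) is
  ||u||_{H^1}^2 = ∫_0^L u(x)^2 dx + ∫_0^L u'(x)^2 dx.
Compute u'(x) = -4*x**3 - 6*x + 3.
Then u(x)^2 = x**8 + 6*x**6 - 6*x**5 + 15*x**4 - 18*x**3 + 27*x**2 - 18*x + 9 and u'(x)^2 = 16*x**6 + 48*x**4 - 24*x**3 + 36*x**2 - 36*x + 9.
Integrate each monomial from 0 to 3 using ∫_0^3 c·x^n dx = c·3^(n+1)/(n+1):
  ∫_0^3 u(x)^2 dx = ∫_0^3 (x^8 + 6*x^6 - 6*x^5 + 15*x^4 - 18*x^3 + 27*x^2 - 18*x + 9) dx. Term by term:
    ∫_0^3 x^8 dx = 2187;  ∫_0^3 6*x^6 dx = 13122/7;  ∫_0^3 -6*x^5 dx = -729;
    ∫_0^3 15*x^4 dx = 729;  ∫_0^3 -18*x^3 dx = -729/2;  ∫_0^3 27*x^2 dx = 243;
    ∫_0^3 -18*x dx = -81;  ∫_0^3 9 dx = 27.
  Sum: 2187 + 13122/7 − 729 + 729 − 729/2 + 243 − 81 + 27 = 54405/14.
  ∫_0^3 u'(x)^2 dx = ∫_0^3 (16*x^6 + 48*x^4 - 24*x^3 + 36*x^2 - 36*x + 9) dx. Term by term:
    ∫_0^3 16*x^6 dx = 34992/7;  ∫_0^3 48*x^4 dx = 11664/5;  ∫_0^3 -24*x^3 dx = -486;
    ∫_0^3 36*x^2 dx = 324;  ∫_0^3 -36*x dx = -162;  ∫_0^3 9 dx = 27.
  Sum: 34992/7 + 11664/5 − 486 + 324 − 162 + 27 = 246213/35.
Adding: ||u||_{H^1}^2 = 54405/14 + 246213/35 = 764451/70.


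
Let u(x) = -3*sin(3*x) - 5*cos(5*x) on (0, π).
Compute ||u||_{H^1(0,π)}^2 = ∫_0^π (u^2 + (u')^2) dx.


||u||_{H^1(0,π)}^2 = 370*π

u'(x) = 25*sin(5*x) - 9*cos(3*x).
Expand u² and (u')² and integrate term by term on (0, π), using: for integers n ≥ 1, ∫_0^π sin²(nx) dx = ∫_0^π cos²(nx) dx = π/2; for n ≠ n', ∫_0^π sin(nx)sin(n'x) dx = ∫_0^π cos(nx)cos(n'x) dx = 0; and by product-to-sum, ∫_0^π sin(nx)cos(n'x) dx = ½∫_0^π [sin((n+n')x) + sin((n−n')x)] dx, which is 0 when n+n' is even and 2n/(n²−n'²) when n+n' is odd (it need not vanish on (0, π)).
  u² squared terms: (-5)²·∫cos(5x)² dx = 25·π/2 = 25*π/2;  (-3)²·∫sin(3x)² dx = 9·π/2 = 9*π/2.
  u² cross terms: 2·(-5)·(-3)·∫cos(5x)·sin(3x) dx = 30·(0) = 0.
  So ∫_0^π u² dx = 25*π/2 + 9*π/2 + 0 = 17*π.
  (u')² squared terms: (-9)²·∫cos(3x)² dx = 81·π/2 = 81*π/2;  (25)²·∫sin(5x)² dx = 625·π/2 = 625*π/2.
  (u')² cross terms: 2·(-9)·(25)·∫cos(3x)·sin(5x) dx = -450·(0) = 0.
  So ∫_0^π (u')² dx = 81*π/2 + 625*π/2 + 0 = 353*π.
||u||_{H^1}^2 = (17*π) + (353*π) = 370*π.


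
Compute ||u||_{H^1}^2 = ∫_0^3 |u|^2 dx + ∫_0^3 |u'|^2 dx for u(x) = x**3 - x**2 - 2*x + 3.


||u||_{H^1}^2 = 17607/70

The H^1 norm (squared) on an interval (0, L) is
  ||u||_{H^1}^2 = ∫_0^L u(x)^2 dx + ∫_0^L u'(x)^2 dx.
Compute u'(x) = 3*x**2 - 2*x - 2.
Then u(x)^2 = x**6 - 2*x**5 - 3*x**4 + 10*x**3 - 2*x**2 - 12*x + 9 and u'(x)^2 = 9*x**4 - 12*x**3 - 8*x**2 + 8*x + 4.
Integrate each monomial from 0 to 3 using ∫_0^3 c·x^n dx = c·3^(n+1)/(n+1):
  ∫_0^3 u(x)^2 dx = ∫_0^3 (x^6 - 2*x^5 - 3*x^4 + 10*x^3 - 2*x^2 - 12*x + 9) dx. Term by term:
    ∫_0^3 x^6 dx = 2187/7;  ∫_0^3 -2*x^5 dx = -243;  ∫_0^3 -3*x^4 dx = -729/5;
    ∫_0^3 10*x^3 dx = 405/2;  ∫_0^3 -2*x^2 dx = -18;  ∫_0^3 -12*x dx = -54;
    ∫_0^3 9 dx = 27.
  Sum: 2187/7 − 243 − 729/5 + 405/2 − 18 − 54 + 27 = 5679/70.
  ∫_0^3 u'(x)^2 dx = ∫_0^3 (9*x^4 - 12*x^3 - 8*x^2 + 8*x + 4) dx. Term by term:
    ∫_0^3 9*x^4 dx = 2187/5;  ∫_0^3 -12*x^3 dx = -243;  ∫_0^3 -8*x^2 dx = -72;
    ∫_0^3 8*x dx = 36;  ∫_0^3 4 dx = 12.
  Sum: 2187/5 − 243 − 72 + 36 + 12 = 852/5.
Adding: ||u||_{H^1}^2 = 5679/70 + 852/5 = 17607/70.


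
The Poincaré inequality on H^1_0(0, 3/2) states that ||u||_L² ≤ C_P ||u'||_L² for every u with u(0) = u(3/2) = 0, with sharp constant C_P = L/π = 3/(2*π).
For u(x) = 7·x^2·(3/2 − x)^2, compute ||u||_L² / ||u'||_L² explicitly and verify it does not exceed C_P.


||u||_L² / ||u'||_L² = sqrt(3)/4 < C_P = 3/(2*π).

u(x) = 7·x^2·(3/2 − x)^2, so u'(x) = 7*x*(2*x - 3)*(4*x - 3)/2.
u(x) = 7·x^2·(3/2 − x)^2 vanishes at x = 0 and x = 3/2, so u ∈ H^1_0(0, 3/2). Differentiate via the product rule and integrate the resulting polynomials term by term.
  ∫_0^3/2 u² dx = ∫_0^3/2 (49*x^8 - 294*x^7 + 1323*x^6/2 - 1323*x^5/2 + 3969*x^4/16) dx. Term by term:
    ∫_0^3/2 49*x^8 dx = 107163/512;  ∫_0^3/2 -294*x^7 dx = -964467/1024;  ∫_0^3/2 1323*x^6/2 dx = 413343/256;
    ∫_0^3/2 -1323*x^5/2 dx = -321489/256;  ∫_0^3/2 3969*x^4/16 dx = 964467/2560.
  Sum: 107163/512 − 964467/1024 + 413343/256 − 321489/256 + 964467/2560 = 15309/5120.
  ∫_0^3/2 (u')² dx = ∫_0^3/2 (784*x^6 - 3528*x^5 + 5733*x^4 - 3969*x^3 + 3969*x^2/4) dx. Term by term:
    ∫_0^3/2 784*x^6 dx = 15309/8;  ∫_0^3/2 -3528*x^5 dx = -107163/16;  ∫_0^3/2 5733*x^4 dx = 1393119/160;
    ∫_0^3/2 -3969*x^3 dx = -321489/64;  ∫_0^3/2 3969*x^2/4 dx = 35721/32.
  Sum: 15309/8 − 107163/16 + 1393119/160 − 321489/64 + 35721/32 = 5103/320.
∫_0^3/2 u² dx = 15309/5120, so ||u||_L² = 27*sqrt(105)/160.
∫_0^3/2 (u')² dx = 5103/320, so ||u'||_L² = 27*sqrt(35)/40.
Ratio ||u||_L² / ||u'||_L² = sqrt(3)/4.
Sharp Poincaré constant on H^1_0(0, 3/2) is C_P = L/π = 3/(2*π), achieved by sin(2*π/3·x).
A polynomial bump cannot attain the sharp Poincaré constant (only the first sine eigenfunction does), so the ratio is strictly less than C_P, consistent with ||u||_L² ≤ C_P ||u'||_L².


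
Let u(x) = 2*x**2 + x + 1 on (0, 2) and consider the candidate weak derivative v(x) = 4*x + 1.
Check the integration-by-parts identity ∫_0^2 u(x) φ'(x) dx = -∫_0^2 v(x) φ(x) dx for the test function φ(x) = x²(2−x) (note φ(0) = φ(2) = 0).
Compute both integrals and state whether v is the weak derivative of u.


LHS = -116/15, RHS = -116/15. Yes, v = u' weakly.

u(x) = 2*x**2 + x + 1, classical derivative u'(x) = 4*x + 1.
φ(x) = x²(2−x), so φ'(x) = x*(4 - 3*x).
Note φ(0) = φ(2) = 0, so the boundary term u·φ vanishes.
LHS = ∫_0^2 u(x) φ'(x) dx = ∫_0^2 (-6*x^4 + 5*x^3 + x^2 + 4*x) dx. Term by term:
  ∫_0^2 -6*x^4 dx = -192/5;  ∫_0^2 5*x^3 dx = 20;  ∫_0^2 x^2 dx = 8/3;
  ∫_0^2 4*x dx = 8.
Sum: -192/5 + 20 + 8/3 + 8 = -116/15.
So LHS = -116/15.
∫_0^2 v(x) φ(x) dx = ∫_0^2 (-4*x^4 + 7*x^3 + 2*x^2) dx. Term by term:
  ∫_0^2 -4*x^4 dx = -128/5;  ∫_0^2 7*x^3 dx = 28;  ∫_0^2 2*x^2 dx = 16/3.
Sum: -128/5 + 28 + 16/3 = 116/15.
So RHS = -∫_0^2 v(x) φ(x) dx = -116/15.
LHS = RHS, so the identity holds for this test φ.
Moreover u is smooth here and v(x) = u'(x) = 4*x + 1 pointwise, so the identity holds for every test function. Hence v is the weak derivative of u.


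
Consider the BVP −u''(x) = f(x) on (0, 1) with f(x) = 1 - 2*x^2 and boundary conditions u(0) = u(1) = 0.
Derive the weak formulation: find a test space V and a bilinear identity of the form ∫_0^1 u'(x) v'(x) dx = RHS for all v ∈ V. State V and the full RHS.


V = H^1_0(0, 1) (so v(0) = v(1) = 0); weak form: ∫_0^1 u'v' dx = ∫_0^1 (1 - 2*x^2) v dx for all v ∈ V.

Multiply both sides by a test function v and integrate from 0 to 1:
  ∫_0^1 −u''(x) v(x) dx = ∫_0^1 f(x) v(x) dx.
Integrate the LHS by parts once:
  ∫_0^1 −u'' v dx = −[u'(x) v(x)]_0^1 + ∫_0^1 u'(x) v'(x) dx.
Thus ∫_0^1 u'(x) v'(x) dx = ∫_0^1 f(x) v(x) dx + [u'(x) v(x)]_0^1.
Choose V so that boundary terms are either known or forced to vanish.
u is Dirichlet: u(0) = u(1) = 0. Let V = H^1_0(0, 1); then v(0) = v(1) = 0, and [u' v]_0^1 = 0.
Weak formulation: find u (satisfying any essential BC) such that ∫_0^1 u'(x) v'(x) dx = ∫_0^1 f v dx for all v ∈ V.
Substituting f(x) = 1 - 2*x^2, the right-hand side is ∫_0^1 (1 - 2*x^2) v dx.
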